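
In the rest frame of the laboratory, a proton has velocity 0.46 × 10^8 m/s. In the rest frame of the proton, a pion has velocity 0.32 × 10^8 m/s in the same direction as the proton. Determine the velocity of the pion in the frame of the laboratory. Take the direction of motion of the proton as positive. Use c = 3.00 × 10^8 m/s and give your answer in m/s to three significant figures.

In units of c (dividing by 3.00 × 10^8 m/s): v = 0.153, u' = 0.107.
u = (u' + v)/(1 + u'v/c²):
u = (0.107 + 0.153) / (1 + 0.107·0.153) = 0.2600/1.0164 = 0.2558
(Galilean addition would give +0.260c.)
Converting back: u = 0.2558 × 3.00 × 10^8 m/s.

7.67 × 10^7 m/s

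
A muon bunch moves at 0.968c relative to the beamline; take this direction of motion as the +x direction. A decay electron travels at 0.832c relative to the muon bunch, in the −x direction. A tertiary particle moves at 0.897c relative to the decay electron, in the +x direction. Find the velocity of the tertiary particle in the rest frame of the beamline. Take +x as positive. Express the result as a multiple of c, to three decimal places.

+0.981c

Apply u = (u' + v)/(1 + u'v/c²) successively, working outward toward the beamline.
Start: velocity of the muon bunch relative to the beamline = 0.9680c.
Compose with the decay electron (u' = -0.832 in the muon bunch frame): u_1 = (-0.832 + 0.968) / (1 + (-0.832)·0.968) = 0.1360/0.1946 = 0.6988.
Compose with the tertiary particle (u' = 0.897 in the decay electron frame): u_2 = (0.897 + 0.699) / (1 + 0.897·0.699) = 1.5958/1.6268 = 0.9809.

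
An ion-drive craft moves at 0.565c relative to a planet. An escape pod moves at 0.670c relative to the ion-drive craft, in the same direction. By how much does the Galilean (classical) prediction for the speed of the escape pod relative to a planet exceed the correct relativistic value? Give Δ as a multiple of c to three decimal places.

Δ = 0.339c

Galilean: u_cl = 0.670 + 0.565 = 1.2350.
Relativistic: u_rel = (0.670 + 0.565) / (1 + 0.670·0.565) = 1.2350/1.3785 = 0.8959.
Δ = 1.2350 − 0.8959 = 0.3391.
(The classical prediction exceeds c; the relativistic result does not.)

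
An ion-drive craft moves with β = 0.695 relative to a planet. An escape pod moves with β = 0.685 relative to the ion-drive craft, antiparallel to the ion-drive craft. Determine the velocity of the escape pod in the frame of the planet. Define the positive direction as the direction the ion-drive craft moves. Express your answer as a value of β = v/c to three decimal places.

With v = 0.695 and u' = -0.685 (in units of c),
u = (u' + v)/(1 + u'v/c²):
u = (-0.685 + 0.695) / (1 + (-0.685)·0.695) = 0.0100/0.5239 = 0.0191

β = +0.019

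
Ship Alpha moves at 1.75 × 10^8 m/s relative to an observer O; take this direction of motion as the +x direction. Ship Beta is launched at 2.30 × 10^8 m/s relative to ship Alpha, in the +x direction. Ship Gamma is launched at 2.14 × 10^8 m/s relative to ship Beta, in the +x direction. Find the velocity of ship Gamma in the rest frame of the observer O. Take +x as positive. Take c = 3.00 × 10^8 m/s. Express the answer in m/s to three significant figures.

Apply u = (u' + v)/(1 + u'v/c²) successively, working outward toward the observer O.
(Dividing each given speed by c = 3.00 × 10^8 m/s to work in units of c.)
Start: velocity of ship Alpha relative to the observer O = 0.5833c.
Compose with ship Beta (u' = 0.767 in ship Alpha frame): u_1 = (0.767 + 0.583) / (1 + 0.767·0.583) = 1.3500/1.4472 = 0.9328.
Compose with ship Gamma (u' = 0.713 in ship Beta frame): u_2 = (0.713 + 0.933) / (1 + 0.713·0.933) = 1.6462/1.6654 = 0.9884.
So u = 0.9884 × 3.00 × 10^8 m/s.

2.97 × 10^8 m/s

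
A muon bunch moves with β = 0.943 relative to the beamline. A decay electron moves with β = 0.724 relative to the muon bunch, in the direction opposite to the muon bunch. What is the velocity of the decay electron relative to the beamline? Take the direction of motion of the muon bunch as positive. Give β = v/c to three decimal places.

With v = 0.943 and u' = -0.724 (in units of c),
u = (u' + v)/(1 + u'v/c²):
u = (-0.724 + 0.943) / (1 + (-0.724)·0.943) = 0.2190/0.3173 = 0.6903
(Galilean addition would give +0.219c.)

β = +0.690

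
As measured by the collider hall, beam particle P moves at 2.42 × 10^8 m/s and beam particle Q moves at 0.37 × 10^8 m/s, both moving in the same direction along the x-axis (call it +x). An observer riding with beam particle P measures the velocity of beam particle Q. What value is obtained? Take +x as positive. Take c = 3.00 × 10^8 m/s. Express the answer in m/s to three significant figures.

-2.28 × 10^8 m/s

β_A = 0.807, β_B = 0.123 (dividing each by c = 3.00 × 10^8 m/s).
Transform to A's frame with the inverse velocity-addition law: u' = (u − v)/(1 − uv/c²), taking u = β_B and v = β_A.
u' = (0.123 − 0.807) / (1 − (0.807)(0.123)) = -0.6833/0.9005 = -0.7588.
u' = -0.7588 × 3.00 × 10^8 m/s.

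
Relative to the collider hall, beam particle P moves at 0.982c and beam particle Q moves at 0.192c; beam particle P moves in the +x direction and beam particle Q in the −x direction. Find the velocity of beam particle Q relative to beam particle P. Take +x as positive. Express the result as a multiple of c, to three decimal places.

β_A = 0.982, β_B = -0.192.
Transform to A's frame with the inverse velocity-addition law: u' = (u − v)/(1 − uv/c²), taking u = β_B and v = β_A.
u' = (-0.192 − 0.982) / (1 − (0.982)(-0.192)) = -1.1740/1.1885 = -0.9878.

-0.988c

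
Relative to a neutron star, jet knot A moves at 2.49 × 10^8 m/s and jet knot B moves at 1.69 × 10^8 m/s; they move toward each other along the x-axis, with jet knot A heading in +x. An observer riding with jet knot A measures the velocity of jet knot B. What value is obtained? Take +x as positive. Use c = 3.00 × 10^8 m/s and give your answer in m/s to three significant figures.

-2.85 × 10^8 m/s

β_A = 0.830, β_B = -0.563 (dividing each by c = 3.00 × 10^8 m/s).
Transform to A's frame with the inverse velocity-addition law: u' = (u − v)/(1 − uv/c²), taking u = β_B and v = β_A.
u' = (-0.563 − 0.830) / (1 − (0.830)(-0.563)) = -1.3933/1.4676 = -0.9494.
u' = -0.9494 × 3.00 × 10^8 m/s.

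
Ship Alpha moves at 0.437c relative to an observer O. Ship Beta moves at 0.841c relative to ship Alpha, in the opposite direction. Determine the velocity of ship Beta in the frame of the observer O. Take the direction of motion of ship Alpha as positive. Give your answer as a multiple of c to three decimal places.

With v = 0.437 and u' = -0.841 (in units of c),
u = (u' + v)/(1 + u'v/c²):
u = (-0.841 + 0.437) / (1 + (-0.841)·0.437) = -0.4040/0.6325 = -0.6388

-0.639c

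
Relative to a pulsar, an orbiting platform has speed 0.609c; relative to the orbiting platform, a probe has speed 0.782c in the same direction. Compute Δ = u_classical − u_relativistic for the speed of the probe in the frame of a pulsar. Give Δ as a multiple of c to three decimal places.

Galilean: u_cl = 0.782 + 0.609 = 1.3910.
Relativistic: u_rel = (0.782 + 0.609) / (1 + 0.782·0.609) = 1.3910/1.4762 = 0.9423.
Δ = 1.3910 − 0.9423 = 0.4487.
(The classical prediction exceeds c; the relativistic result does not.)

Δ = 0.449c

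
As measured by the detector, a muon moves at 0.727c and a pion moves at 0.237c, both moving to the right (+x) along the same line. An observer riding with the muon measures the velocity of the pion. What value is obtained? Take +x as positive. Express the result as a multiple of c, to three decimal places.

β_A = 0.727, β_B = 0.237.
Transform to A's frame with the inverse velocity-addition law: u' = (u − v)/(1 − uv/c²), taking u = β_B and v = β_A.
u' = (0.237 − 0.727) / (1 − (0.727)(0.237)) = -0.4900/0.8277 = -0.5920.

-0.592c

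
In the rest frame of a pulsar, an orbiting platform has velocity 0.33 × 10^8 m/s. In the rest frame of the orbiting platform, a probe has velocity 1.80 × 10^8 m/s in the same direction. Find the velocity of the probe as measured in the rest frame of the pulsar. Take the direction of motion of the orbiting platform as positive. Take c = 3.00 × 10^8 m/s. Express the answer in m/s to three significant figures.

2.00 × 10^8 m/s

In units of c (dividing by 3.00 × 10^8 m/s): v = 0.110, u' = 0.600.
u = (u' + v)/(1 + u'v/c²):
u = (0.600 + 0.110) / (1 + 0.600·0.110) = 0.7100/1.0660 = 0.6660
(Galilean addition would give +0.710c.)
Converting back: u = 0.6660 × 3.00 × 10^8 m/s.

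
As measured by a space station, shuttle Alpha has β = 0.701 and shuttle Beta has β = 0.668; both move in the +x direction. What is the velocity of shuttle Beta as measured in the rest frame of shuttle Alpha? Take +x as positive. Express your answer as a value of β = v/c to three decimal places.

β = -0.062

β_A = 0.701, β_B = 0.668.
Transform to A's frame with the inverse velocity-addition law: u' = (u − v)/(1 − uv/c²), taking u = β_B and v = β_A.
u' = (0.668 − 0.701) / (1 − (0.701)(0.668)) = -0.0330/0.5317 = -0.0621.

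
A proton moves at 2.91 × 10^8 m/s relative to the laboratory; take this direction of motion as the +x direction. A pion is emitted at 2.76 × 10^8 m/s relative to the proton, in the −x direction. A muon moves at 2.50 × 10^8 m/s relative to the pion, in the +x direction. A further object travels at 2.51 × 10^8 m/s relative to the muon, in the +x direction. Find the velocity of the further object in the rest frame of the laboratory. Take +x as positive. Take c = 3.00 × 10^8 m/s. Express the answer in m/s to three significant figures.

+2.98 × 10^8 m/s

Apply u = (u' + v)/(1 + u'v/c²) successively, working outward toward the laboratory.
(Dividing each given speed by c = 3.00 × 10^8 m/s to work in units of c.)
Start: velocity of the proton relative to the laboratory = 0.9700c.
Compose with the pion (u' = -0.920 in the proton frame): u_1 = (-0.920 + 0.970) / (1 + (-0.920)·0.970) = 0.0500/0.1076 = 0.4647.
Compose with the muon (u' = 0.833 in the pion frame): u_2 = (0.833 + 0.465) / (1 + 0.833·0.465) = 1.2980/1.3872 = 0.9357.
Compose with the further object (u' = 0.837 in the muon frame): u_3 = (0.837 + 0.936) / (1 + 0.837·0.936) = 1.7724/1.7829 = 0.9941.
So u = 0.9941 × 3.00 × 10^8 m/s.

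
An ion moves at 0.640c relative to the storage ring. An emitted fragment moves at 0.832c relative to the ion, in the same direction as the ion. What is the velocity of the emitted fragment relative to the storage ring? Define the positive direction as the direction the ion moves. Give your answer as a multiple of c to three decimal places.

0.961c

With v = 0.640 and u' = 0.832 (in units of c),
u = (u' + v)/(1 + u'v/c²):
u = (0.832 + 0.640) / (1 + 0.832·0.640) = 1.4720/1.5325 = 0.9605
(Galilean addition would give +1.472c, exceeding c.)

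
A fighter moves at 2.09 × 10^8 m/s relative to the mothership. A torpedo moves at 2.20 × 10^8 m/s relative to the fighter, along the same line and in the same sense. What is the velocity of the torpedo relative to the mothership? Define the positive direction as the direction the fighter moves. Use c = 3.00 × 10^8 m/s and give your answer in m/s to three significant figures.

In units of c (dividing by 3.00 × 10^8 m/s): v = 0.697, u' = 0.733.
u = (u' + v)/(1 + u'v/c²):
u = (0.733 + 0.697) / (1 + 0.733·0.697) = 1.4300/1.5109 = 0.9465
(Galilean addition would give +1.430c, exceeding c.)
Converting back: u = 0.9465 × 3.00 × 10^8 m/s.

2.84 × 10^8 m/s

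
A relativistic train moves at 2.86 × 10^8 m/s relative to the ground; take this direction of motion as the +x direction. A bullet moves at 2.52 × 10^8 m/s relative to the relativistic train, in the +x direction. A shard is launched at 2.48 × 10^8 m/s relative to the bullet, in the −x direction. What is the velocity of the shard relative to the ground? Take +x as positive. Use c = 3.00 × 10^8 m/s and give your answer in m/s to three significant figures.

+2.87 × 10^8 m/s

Apply u = (u' + v)/(1 + u'v/c²) successively, working outward toward the ground.
(Dividing each given speed by c = 3.00 × 10^8 m/s to work in units of c.)
Start: velocity of the relativistic train relative to the ground = 0.9533c.
Compose with the bullet (u' = 0.840 in the relativistic train frame): u_1 = (0.840 + 0.953) / (1 + 0.840·0.953) = 1.7933/1.8008 = 0.9959.
Compose with the shard (u' = -0.827 in the bullet frame): u_2 = (-0.827 + 0.996) / (1 + (-0.827)·0.996) = 0.1692/0.1768 = 0.9572.
So u = 0.9572 × 3.00 × 10^8 m/s.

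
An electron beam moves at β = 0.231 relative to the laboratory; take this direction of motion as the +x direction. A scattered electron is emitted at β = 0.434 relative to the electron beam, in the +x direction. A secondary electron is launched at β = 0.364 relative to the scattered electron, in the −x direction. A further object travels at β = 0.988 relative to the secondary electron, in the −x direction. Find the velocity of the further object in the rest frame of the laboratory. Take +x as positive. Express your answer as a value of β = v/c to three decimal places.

β = -0.977

Apply u = (u' + v)/(1 + u'v/c²) successively, working outward toward the laboratory.
Start: velocity of the electron beam relative to the laboratory = 0.2310c.
Compose with the scattered electron (u' = 0.434 in the electron beam frame): u_1 = (0.434 + 0.231) / (1 + 0.434·0.231) = 0.6650/1.1003 = 0.6044.
Compose with the secondary electron (u' = -0.364 in the scattered electron frame): u_2 = (-0.364 + 0.604) / (1 + (-0.364)·0.604) = 0.2404/0.7800 = 0.3082.
Compose with the further object (u' = -0.988 in the secondary electron frame): u_3 = (-0.988 + 0.308) / (1 + (-0.988)·0.308) = -0.6798/0.6955 = -0.9774.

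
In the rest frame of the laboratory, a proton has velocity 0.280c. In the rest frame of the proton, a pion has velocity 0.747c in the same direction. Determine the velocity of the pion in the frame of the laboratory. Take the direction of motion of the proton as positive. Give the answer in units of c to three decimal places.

With v = 0.280 and u' = 0.747 (in units of c),
u = (u' + v)/(1 + u'v/c²):
u = (0.747 + 0.280) / (1 + 0.747·0.280) = 1.0270/1.2092 = 0.8493

0.849c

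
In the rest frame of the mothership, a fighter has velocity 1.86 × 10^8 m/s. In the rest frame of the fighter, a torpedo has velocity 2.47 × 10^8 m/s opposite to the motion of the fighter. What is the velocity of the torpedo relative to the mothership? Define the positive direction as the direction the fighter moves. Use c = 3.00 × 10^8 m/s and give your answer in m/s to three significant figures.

In units of c (dividing by 3.00 × 10^8 m/s): v = 0.620, u' = -0.823.
u = (u' + v)/(1 + u'v/c²):
u = (-0.823 + 0.620) / (1 + (-0.823)·0.620) = -0.2033/0.4895 = -0.4154
Converting back: u = -0.4154 × 3.00 × 10^8 m/s.

-1.25 × 10^8 m/s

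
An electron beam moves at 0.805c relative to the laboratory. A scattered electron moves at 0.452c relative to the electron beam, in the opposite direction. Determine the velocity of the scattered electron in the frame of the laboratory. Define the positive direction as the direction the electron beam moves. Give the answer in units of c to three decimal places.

With v = 0.805 and u' = -0.452 (in units of c),
u = (u' + v)/(1 + u'v/c²):
u = (-0.452 + 0.805) / (1 + (-0.452)·0.805) = 0.3530/0.6361 = 0.5549

+0.555c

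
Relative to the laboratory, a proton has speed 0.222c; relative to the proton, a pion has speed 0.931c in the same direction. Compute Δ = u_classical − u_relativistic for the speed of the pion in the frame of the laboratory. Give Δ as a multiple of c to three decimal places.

Δ = 0.197c

Galilean: u_cl = 0.931 + 0.222 = 1.1530.
Relativistic: u_rel = (0.931 + 0.222) / (1 + 0.931·0.222) = 1.1530/1.2067 = 0.9555.
Δ = 1.1530 − 0.9555 = 0.1975.
(The classical prediction exceeds c; the relativistic result does not.)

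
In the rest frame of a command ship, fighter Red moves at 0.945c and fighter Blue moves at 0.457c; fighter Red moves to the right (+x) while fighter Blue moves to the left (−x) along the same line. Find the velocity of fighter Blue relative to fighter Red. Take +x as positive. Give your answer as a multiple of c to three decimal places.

β_A = 0.945, β_B = -0.457.
Transform to A's frame with the inverse velocity-addition law: u' = (u − v)/(1 − uv/c²), taking u = β_B and v = β_A.
u' = (-0.457 − 0.945) / (1 − (0.945)(-0.457)) = -1.4020/1.4319 = -0.9791.

-0.979c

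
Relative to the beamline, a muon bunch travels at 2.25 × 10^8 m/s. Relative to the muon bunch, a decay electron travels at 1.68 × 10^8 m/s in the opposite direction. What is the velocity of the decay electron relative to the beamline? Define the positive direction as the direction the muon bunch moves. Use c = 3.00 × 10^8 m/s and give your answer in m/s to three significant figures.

In units of c (dividing by 3.00 × 10^8 m/s): v = 0.750, u' = -0.560.
u = (u' + v)/(1 + u'v/c²):
u = (-0.560 + 0.750) / (1 + (-0.560)·0.750) = 0.1900/0.5800 = 0.3276
Converting back: u = 0.3276 × 3.00 × 10^8 m/s.

+9.83 × 10^7 m/s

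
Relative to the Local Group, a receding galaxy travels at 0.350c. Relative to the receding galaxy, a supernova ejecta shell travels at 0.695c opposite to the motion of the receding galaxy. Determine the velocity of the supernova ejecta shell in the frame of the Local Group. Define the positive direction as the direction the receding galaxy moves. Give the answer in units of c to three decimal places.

With v = 0.350 and u' = -0.695 (in units of c),
u = (u' + v)/(1 + u'v/c²):
u = (-0.695 + 0.350) / (1 + (-0.695)·0.350) = -0.3450/0.7568 = -0.4559
(Galilean addition would give -0.345c.)

-0.456c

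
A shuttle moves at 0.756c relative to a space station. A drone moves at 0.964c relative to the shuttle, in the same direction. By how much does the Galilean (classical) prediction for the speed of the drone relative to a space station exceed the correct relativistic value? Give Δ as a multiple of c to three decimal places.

Δ = 0.725c

Galilean: u_cl = 0.964 + 0.756 = 1.7200.
Relativistic: u_rel = (0.964 + 0.756) / (1 + 0.964·0.756) = 1.7200/1.7288 = 0.9949.
Δ = 1.7200 − 0.9949 = 0.7251.
(The classical prediction exceeds c; the relativistic result does not.)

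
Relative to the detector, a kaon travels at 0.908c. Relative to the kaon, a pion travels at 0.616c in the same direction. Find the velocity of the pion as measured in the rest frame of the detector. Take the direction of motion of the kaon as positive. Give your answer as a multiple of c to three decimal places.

0.977c

With v = 0.908 and u' = 0.616 (in units of c),
u = (u' + v)/(1 + u'v/c²):
u = (0.616 + 0.908) / (1 + 0.616·0.908) = 1.5240/1.5593 = 0.9773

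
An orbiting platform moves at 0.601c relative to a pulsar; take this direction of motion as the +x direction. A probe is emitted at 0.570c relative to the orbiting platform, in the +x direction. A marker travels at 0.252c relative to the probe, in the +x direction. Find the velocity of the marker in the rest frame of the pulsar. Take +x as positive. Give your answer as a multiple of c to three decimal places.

0.922c

Apply u = (u' + v)/(1 + u'v/c²) successively, working outward toward the pulsar.
Start: velocity of the orbiting platform relative to the pulsar = 0.6010c.
Compose with the probe (u' = 0.570 in the orbiting platform frame): u_1 = (0.570 + 0.601) / (1 + 0.570·0.601) = 1.1710/1.3426 = 0.8722.
Compose with the marker (u' = 0.252 in the probe frame): u_2 = (0.252 + 0.872) / (1 + 0.252·0.872) = 1.1242/1.2198 = 0.9216.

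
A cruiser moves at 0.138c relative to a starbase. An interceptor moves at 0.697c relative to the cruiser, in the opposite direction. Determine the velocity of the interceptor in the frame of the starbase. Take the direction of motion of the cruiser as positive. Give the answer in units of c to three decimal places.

With v = 0.138 and u' = -0.697 (in units of c),
u = (u' + v)/(1 + u'v/c²):
u = (-0.697 + 0.138) / (1 + (-0.697)·0.138) = -0.5590/0.9038 = -0.6185
(Galilean addition would give -0.559c.)

-0.618c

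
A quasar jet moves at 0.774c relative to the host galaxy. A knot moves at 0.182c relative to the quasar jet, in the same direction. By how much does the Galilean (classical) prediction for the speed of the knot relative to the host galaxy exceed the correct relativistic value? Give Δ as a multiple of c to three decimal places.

Galilean: u_cl = 0.182 + 0.774 = 0.9560.
Relativistic: u_rel = (0.182 + 0.774) / (1 + 0.182·0.774) = 0.9560/1.1409 = 0.8380.
Δ = 0.9560 − 0.8380 = 0.1180.

Δ = 0.118c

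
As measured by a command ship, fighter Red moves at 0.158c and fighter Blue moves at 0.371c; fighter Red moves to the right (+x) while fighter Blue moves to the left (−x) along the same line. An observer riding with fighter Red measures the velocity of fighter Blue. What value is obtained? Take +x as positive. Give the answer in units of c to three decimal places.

-0.500c

β_A = 0.158, β_B = -0.371.
Transform to A's frame with the inverse velocity-addition law: u' = (u − v)/(1 − uv/c²), taking u = β_B and v = β_A.
u' = (-0.371 − 0.158) / (1 − (0.158)(-0.371)) = -0.5290/1.0586 = -0.4997.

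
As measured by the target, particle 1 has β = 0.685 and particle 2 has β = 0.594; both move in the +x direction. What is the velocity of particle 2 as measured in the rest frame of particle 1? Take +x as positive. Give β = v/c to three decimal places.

β_A = 0.685, β_B = 0.594.
Transform to A's frame with the inverse velocity-addition law: u' = (u − v)/(1 − uv/c²), taking u = β_B and v = β_A.
u' = (0.594 − 0.685) / (1 − (0.685)(0.594)) = -0.0910/0.5931 = -0.1534.

β = -0.153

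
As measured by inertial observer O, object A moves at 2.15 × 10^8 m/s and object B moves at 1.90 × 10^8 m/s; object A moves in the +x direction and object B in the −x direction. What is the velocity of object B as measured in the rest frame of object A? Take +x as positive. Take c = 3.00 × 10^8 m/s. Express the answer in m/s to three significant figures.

-2.79 × 10^8 m/s

β_A = 0.717, β_B = -0.633 (dividing each by c = 3.00 × 10^8 m/s).
Transform to A's frame with the inverse velocity-addition law: u' = (u − v)/(1 − uv/c²), taking u = β_B and v = β_A.
u' = (-0.633 − 0.717) / (1 − (0.717)(-0.633)) = -1.3500/1.4539 = -0.9285.
u' = -0.9285 × 3.00 × 10^8 m/s.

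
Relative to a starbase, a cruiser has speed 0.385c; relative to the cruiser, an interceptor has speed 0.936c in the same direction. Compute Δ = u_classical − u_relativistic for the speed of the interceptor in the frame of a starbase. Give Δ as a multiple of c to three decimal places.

Δ = 0.350c

Galilean: u_cl = 0.936 + 0.385 = 1.3210.
Relativistic: u_rel = (0.936 + 0.385) / (1 + 0.936·0.385) = 1.3210/1.3604 = 0.9711.
Δ = 1.3210 − 0.9711 = 0.3499.
(The classical prediction exceeds c; the relativistic result does not.)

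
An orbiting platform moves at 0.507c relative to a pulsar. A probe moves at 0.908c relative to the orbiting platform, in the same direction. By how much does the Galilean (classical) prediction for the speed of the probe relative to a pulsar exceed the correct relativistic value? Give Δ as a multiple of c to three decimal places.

Galilean: u_cl = 0.908 + 0.507 = 1.4150.
Relativistic: u_rel = (0.908 + 0.507) / (1 + 0.908·0.507) = 1.4150/1.4604 = 0.9689.
Δ = 1.4150 − 0.9689 = 0.4461.
(The classical prediction exceeds c; the relativistic result does not.)

Δ = 0.446c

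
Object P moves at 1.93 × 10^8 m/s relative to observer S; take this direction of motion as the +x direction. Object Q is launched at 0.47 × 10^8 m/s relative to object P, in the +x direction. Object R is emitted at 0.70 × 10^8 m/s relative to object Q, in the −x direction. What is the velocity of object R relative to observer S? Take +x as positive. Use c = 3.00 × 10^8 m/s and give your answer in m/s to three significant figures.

Apply u = (u' + v)/(1 + u'v/c²) successively, working outward toward observer S.
(Dividing each given speed by c = 3.00 × 10^8 m/s to work in units of c.)
Start: velocity of object P relative to observer S = 0.6433c.
Compose with object Q (u' = 0.157 in object P frame): u_1 = (0.157 + 0.643) / (1 + 0.157·0.643) = 0.8000/1.1008 = 0.7268.
Compose with object R (u' = -0.233 in object Q frame): u_2 = (-0.233 + 0.727) / (1 + (-0.233)·0.727) = 0.4934/0.8304 = 0.5942.
So u = 0.5942 × 3.00 × 10^8 m/s.

+1.78 × 10^8 m/s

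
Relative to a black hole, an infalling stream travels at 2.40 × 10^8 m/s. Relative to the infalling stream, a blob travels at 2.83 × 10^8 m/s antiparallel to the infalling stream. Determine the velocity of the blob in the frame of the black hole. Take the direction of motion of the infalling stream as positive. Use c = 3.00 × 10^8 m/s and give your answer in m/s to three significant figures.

In units of c (dividing by 3.00 × 10^8 m/s): v = 0.800, u' = -0.943.
u = (u' + v)/(1 + u'v/c²):
u = (-0.943 + 0.800) / (1 + (-0.943)·0.800) = -0.1433/0.2453 = -0.5842
(Galilean addition would give -0.143c.)
Converting back: u = -0.5842 × 3.00 × 10^8 m/s.

-1.75 × 10^8 m/s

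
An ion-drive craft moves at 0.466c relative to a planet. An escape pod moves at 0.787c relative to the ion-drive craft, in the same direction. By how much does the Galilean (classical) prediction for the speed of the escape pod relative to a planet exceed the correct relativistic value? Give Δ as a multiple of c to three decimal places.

Δ = 0.336c

Galilean: u_cl = 0.787 + 0.466 = 1.2530.
Relativistic: u_rel = (0.787 + 0.466) / (1 + 0.787·0.466) = 1.2530/1.3667 = 0.9168.
Δ = 1.2530 − 0.9168 = 0.3362.
(The classical prediction exceeds c; the relativistic result does not.)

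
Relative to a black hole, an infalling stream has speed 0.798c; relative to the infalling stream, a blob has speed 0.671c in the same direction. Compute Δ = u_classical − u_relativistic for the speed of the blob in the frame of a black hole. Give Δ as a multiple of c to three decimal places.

Δ = 0.512c

Galilean: u_cl = 0.671 + 0.798 = 1.4690.
Relativistic: u_rel = (0.671 + 0.798) / (1 + 0.671·0.798) = 1.4690/1.5355 = 0.9567.
Δ = 1.4690 − 0.9567 = 0.5123.
(The classical prediction exceeds c; the relativistic result does not.)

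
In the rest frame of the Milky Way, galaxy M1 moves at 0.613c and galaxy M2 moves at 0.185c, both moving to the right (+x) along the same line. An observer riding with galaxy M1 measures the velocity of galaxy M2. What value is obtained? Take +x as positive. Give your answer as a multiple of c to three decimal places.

β_A = 0.613, β_B = 0.185.
Transform to A's frame with the inverse velocity-addition law: u' = (u − v)/(1 − uv/c²), taking u = β_B and v = β_A.
u' = (0.185 − 0.613) / (1 − (0.613)(0.185)) = -0.4280/0.8866 = -0.4827.

-0.483c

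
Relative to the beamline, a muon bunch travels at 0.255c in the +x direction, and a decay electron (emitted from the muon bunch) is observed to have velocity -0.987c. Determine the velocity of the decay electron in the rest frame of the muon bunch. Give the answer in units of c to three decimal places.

-0.992c

Invert the composition law: u' = (u − v)/(1 − uv/c²).
u' = (-0.987 − 0.255) / (1 − (-0.987)(0.255)) = -1.2420/1.2517 = -0.9923.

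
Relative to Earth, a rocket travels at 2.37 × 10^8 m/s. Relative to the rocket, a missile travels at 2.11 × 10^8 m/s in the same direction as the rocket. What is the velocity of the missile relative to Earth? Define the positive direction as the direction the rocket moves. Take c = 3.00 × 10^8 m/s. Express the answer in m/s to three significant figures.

In units of c (dividing by 3.00 × 10^8 m/s): v = 0.790, u' = 0.703.
u = (u' + v)/(1 + u'v/c²):
u = (0.703 + 0.790) / (1 + 0.703·0.790) = 1.4933/1.5556 = 0.9600
Converting back: u = 0.9600 × 3.00 × 10^8 m/s.

2.88 × 10^8 m/s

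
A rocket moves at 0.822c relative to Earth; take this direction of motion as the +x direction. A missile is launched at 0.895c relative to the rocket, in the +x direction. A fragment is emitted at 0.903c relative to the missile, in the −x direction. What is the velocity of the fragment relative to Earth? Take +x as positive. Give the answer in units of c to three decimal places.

+0.808c

Apply u = (u' + v)/(1 + u'v/c²) successively, working outward toward Earth.
Start: velocity of the rocket relative to Earth = 0.8220c.
Compose with the missile (u' = 0.895 in the rocket frame): u_1 = (0.895 + 0.822) / (1 + 0.895·0.822) = 1.7170/1.7357 = 0.9892.
Compose with the fragment (u' = -0.903 in the missile frame): u_2 = (-0.903 + 0.989) / (1 + (-0.903)·0.989) = 0.0862/0.1067 = 0.8080.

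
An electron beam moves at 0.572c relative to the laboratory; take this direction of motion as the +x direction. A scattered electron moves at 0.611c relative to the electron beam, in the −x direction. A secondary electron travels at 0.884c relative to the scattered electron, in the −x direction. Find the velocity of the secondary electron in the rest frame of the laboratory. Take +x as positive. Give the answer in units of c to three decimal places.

-0.896c

Apply u = (u' + v)/(1 + u'v/c²) successively, working outward toward the laboratory.
Start: velocity of the electron beam relative to the laboratory = 0.5720c.
Compose with the scattered electron (u' = -0.611 in the electron beam frame): u_1 = (-0.611 + 0.572) / (1 + (-0.611)·0.572) = -0.0390/0.6505 = -0.0600.
Compose with the secondary electron (u' = -0.884 in the scattered electron frame): u_2 = (-0.884 + (-0.060)) / (1 + (-0.884)·(-0.060)) = -0.9440/1.0530 = -0.8964.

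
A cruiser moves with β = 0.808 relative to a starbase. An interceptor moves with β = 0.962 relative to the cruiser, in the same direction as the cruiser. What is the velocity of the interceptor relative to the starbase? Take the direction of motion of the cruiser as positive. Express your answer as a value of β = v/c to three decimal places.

With v = 0.808 and u' = 0.962 (in units of c),
u = (u' + v)/(1 + u'v/c²):
u = (0.962 + 0.808) / (1 + 0.962·0.808) = 1.7700/1.7773 = 0.9959
(Galilean addition would give +1.770c, exceeding c.)

β = 0.996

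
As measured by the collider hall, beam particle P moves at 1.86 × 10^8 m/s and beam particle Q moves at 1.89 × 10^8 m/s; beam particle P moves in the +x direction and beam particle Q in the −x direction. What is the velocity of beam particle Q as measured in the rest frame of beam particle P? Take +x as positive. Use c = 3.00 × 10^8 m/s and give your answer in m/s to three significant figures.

-2.70 × 10^8 m/s

β_A = 0.620, β_B = -0.630 (dividing each by c = 3.00 × 10^8 m/s).
Transform to A's frame with the inverse velocity-addition law: u' = (u − v)/(1 − uv/c²), taking u = β_B and v = β_A.
u' = (-0.630 − 0.620) / (1 − (0.620)(-0.630)) = -1.2500/1.3906 = -0.8989.
u' = -0.8989 × 3.00 × 10^8 m/s.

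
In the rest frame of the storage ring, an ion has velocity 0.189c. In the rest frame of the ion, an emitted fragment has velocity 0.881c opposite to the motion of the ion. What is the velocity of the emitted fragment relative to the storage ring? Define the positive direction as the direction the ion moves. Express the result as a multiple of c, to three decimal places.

-0.830c

With v = 0.189 and u' = -0.881 (in units of c),
u = (u' + v)/(1 + u'v/c²):
u = (-0.881 + 0.189) / (1 + (-0.881)·0.189) = -0.6920/0.8335 = -0.8302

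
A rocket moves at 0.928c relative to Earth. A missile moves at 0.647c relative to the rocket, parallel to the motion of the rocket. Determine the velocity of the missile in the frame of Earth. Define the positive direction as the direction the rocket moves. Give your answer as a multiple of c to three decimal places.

With v = 0.928 and u' = 0.647 (in units of c),
u = (u' + v)/(1 + u'v/c²):
u = (0.647 + 0.928) / (1 + 0.647·0.928) = 1.5750/1.6004 = 0.9841

0.984c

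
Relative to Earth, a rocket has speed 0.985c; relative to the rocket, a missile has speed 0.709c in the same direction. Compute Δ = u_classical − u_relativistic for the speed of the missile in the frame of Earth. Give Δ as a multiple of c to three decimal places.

Galilean: u_cl = 0.709 + 0.985 = 1.6940.
Relativistic: u_rel = (0.709 + 0.985) / (1 + 0.709·0.985) = 1.6940/1.6984 = 0.9974.
Δ = 1.6940 − 0.9974 = 0.6966.
(The classical prediction exceeds c; the relativistic result does not.)

Δ = 0.697c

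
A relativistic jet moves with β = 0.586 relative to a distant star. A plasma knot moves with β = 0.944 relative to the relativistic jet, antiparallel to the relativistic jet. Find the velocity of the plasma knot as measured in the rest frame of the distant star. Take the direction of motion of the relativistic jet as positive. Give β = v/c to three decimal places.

β = -0.801

With v = 0.586 and u' = -0.944 (in units of c),
u = (u' + v)/(1 + u'v/c²):
u = (-0.944 + 0.586) / (1 + (-0.944)·0.586) = -0.3580/0.4468 = -0.8012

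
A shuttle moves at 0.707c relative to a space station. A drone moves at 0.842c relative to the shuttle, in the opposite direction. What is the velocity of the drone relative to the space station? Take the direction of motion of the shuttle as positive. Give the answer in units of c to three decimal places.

-0.334c

With v = 0.707 and u' = -0.842 (in units of c),
u = (u' + v)/(1 + u'v/c²):
u = (-0.842 + 0.707) / (1 + (-0.842)·0.707) = -0.1350/0.4047 = -0.3336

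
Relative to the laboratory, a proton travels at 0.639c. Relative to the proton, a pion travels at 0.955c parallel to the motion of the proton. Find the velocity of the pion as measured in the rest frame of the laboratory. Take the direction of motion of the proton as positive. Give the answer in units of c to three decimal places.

0.990c

With v = 0.639 and u' = 0.955 (in units of c),
u = (u' + v)/(1 + u'v/c²):
u = (0.955 + 0.639) / (1 + 0.955·0.639) = 1.5940/1.6102 = 0.9899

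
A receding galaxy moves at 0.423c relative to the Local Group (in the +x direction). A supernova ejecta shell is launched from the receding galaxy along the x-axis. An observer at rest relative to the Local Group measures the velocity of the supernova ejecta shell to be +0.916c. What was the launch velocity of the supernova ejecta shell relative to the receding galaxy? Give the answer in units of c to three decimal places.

Invert the composition law: u' = (u − v)/(1 − uv/c²).
u' = (0.916 − 0.423) / (1 − (0.916)(0.423)) = 0.4930/0.6125 = 0.8049.

+0.805c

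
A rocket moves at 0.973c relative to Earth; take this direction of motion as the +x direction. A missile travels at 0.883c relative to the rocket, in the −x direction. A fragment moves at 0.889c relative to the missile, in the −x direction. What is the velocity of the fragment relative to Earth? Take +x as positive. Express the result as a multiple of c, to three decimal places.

-0.579c

Apply u = (u' + v)/(1 + u'v/c²) successively, working outward toward Earth.
Start: velocity of the rocket relative to Earth = 0.9730c.
Compose with the missile (u' = -0.883 in the rocket frame): u_1 = (-0.883 + 0.973) / (1 + (-0.883)·0.973) = 0.0900/0.1408 = 0.6390.
Compose with the fragment (u' = -0.889 in the missile frame): u_2 = (-0.889 + 0.639) / (1 + (-0.889)·0.639) = -0.2500/0.4319 = -0.5788.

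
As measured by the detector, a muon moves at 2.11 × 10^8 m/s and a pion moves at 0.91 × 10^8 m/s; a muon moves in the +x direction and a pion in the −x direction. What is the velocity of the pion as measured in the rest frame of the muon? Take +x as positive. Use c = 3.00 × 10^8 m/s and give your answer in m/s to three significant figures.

-2.49 × 10^8 m/s

β_A = 0.703, β_B = -0.303 (dividing each by c = 3.00 × 10^8 m/s).
Transform to A's frame with the inverse velocity-addition law: u' = (u − v)/(1 − uv/c²), taking u = β_B and v = β_A.
u' = (-0.303 − 0.703) / (1 − (0.703)(-0.303)) = -1.0067/1.2133 = -0.8297.
u' = -0.8297 × 3.00 × 10^8 m/s.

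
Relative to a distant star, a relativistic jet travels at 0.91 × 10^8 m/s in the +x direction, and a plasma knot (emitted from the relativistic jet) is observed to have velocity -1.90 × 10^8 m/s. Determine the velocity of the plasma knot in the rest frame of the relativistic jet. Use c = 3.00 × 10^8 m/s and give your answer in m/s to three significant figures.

-2.36 × 10^8 m/s

v = 0.303c, u = -0.633c.
Invert the composition law: u' = (u − v)/(1 − uv/c²).
u' = (-0.633 − 0.303) / (1 − (-0.633)(0.303)) = -0.9367/1.1921 = -0.7857.
u' = -0.7857 × 3.00 × 10^8 m/s.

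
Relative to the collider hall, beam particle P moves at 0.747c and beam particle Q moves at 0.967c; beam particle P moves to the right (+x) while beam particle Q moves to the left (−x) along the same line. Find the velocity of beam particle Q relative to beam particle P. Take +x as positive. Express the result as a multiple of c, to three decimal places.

-0.995c

β_A = 0.747, β_B = -0.967.
Transform to A's frame with the inverse velocity-addition law: u' = (u − v)/(1 − uv/c²), taking u = β_B and v = β_A.
u' = (-0.967 − 0.747) / (1 − (0.747)(-0.967)) = -1.7140/1.7223 = -0.9952.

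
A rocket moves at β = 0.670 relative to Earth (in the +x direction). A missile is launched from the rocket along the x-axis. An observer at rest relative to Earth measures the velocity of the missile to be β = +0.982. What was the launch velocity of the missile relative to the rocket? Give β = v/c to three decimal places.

β = +0.912

Invert the composition law: u' = (u − v)/(1 − uv/c²).
u' = (0.982 − 0.670) / (1 − (0.982)(0.670)) = 0.3120/0.3421 = 0.9121.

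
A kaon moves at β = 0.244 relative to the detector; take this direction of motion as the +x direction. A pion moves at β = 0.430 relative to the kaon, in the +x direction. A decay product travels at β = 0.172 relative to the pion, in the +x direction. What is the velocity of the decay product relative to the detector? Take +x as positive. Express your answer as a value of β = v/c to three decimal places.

β = 0.708

Apply u = (u' + v)/(1 + u'v/c²) successively, working outward toward the detector.
Start: velocity of the kaon relative to the detector = 0.2440c.
Compose with the pion (u' = 0.430 in the kaon frame): u_1 = (0.430 + 0.244) / (1 + 0.430·0.244) = 0.6740/1.1049 = 0.6100.
Compose with the decay product (u' = 0.172 in the pion frame): u_2 = (0.172 + 0.610) / (1 + 0.172·0.610) = 0.7820/1.1049 = 0.7077.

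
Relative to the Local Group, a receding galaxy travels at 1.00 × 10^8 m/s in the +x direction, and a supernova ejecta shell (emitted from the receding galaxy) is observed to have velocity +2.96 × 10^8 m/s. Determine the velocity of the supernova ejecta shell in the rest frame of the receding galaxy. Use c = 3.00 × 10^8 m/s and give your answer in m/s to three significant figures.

+2.92 × 10^8 m/s

v = 0.333c, u = 0.987c.
Invert the composition law: u' = (u − v)/(1 − uv/c²).
u' = (0.987 − 0.333) / (1 − (0.987)(0.333)) = 0.6533/0.6711 = 0.9735.
u' = 0.9735 × 3.00 × 10^8 m/s.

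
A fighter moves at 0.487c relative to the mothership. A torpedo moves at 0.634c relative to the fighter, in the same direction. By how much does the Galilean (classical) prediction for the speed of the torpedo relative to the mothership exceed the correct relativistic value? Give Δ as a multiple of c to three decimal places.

Galilean: u_cl = 0.634 + 0.487 = 1.1210.
Relativistic: u_rel = (0.634 + 0.487) / (1 + 0.634·0.487) = 1.1210/1.3088 = 0.8565.
Δ = 1.1210 − 0.8565 = 0.2645.
(The classical prediction exceeds c; the relativistic result does not.)

Δ = 0.264c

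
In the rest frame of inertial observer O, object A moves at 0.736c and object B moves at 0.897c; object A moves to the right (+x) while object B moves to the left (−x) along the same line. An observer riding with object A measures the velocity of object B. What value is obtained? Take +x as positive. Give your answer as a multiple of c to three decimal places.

β_A = 0.736, β_B = -0.897.
Transform to A's frame with the inverse velocity-addition law: u' = (u − v)/(1 − uv/c²), taking u = β_B and v = β_A.
u' = (-0.897 − 0.736) / (1 − (0.736)(-0.897)) = -1.6330/1.6602 = -0.9836.

-0.984c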